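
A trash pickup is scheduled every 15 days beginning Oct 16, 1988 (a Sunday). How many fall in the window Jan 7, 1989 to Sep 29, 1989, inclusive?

Occurrences land 15·i days after Oct 16, 1988 for i = 0, 1, 2, …
Jan 7, 1989 is 83 days after the start; 83 ÷ 15 = 5 remainder 8; since the remainder is 8, round up to i = 6. First occurrence in the window: #7 on Jan 14, 1989 (6×15 = 90 days in).
Sep 29, 1989 is 348 days after the start; 348 ÷ 15 = 23 remainder 3. Last occurrence in the window: #24 on Sep 26, 1989.
Occurrences #7 through #24: 18 in total.

18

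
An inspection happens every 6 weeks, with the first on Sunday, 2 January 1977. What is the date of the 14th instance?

2 July 1978

The 14th occurrence is 13 intervals after the first: 13 × 42 = 546 days after 2 January 1977.
January has 31 days — 29 days to the end of January leaves 517.
From end of January to end of 1977 is 334 days (183 left).
January has 31 days (152 left).
February has 28 days (124 left).
March has 31 days (93 left).
April has 30 days (63 left).
May has 31 days (32 left).
June has 30 days (2 left).
2 days into July → 2 July 1978.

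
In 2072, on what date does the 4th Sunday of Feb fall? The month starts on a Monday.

Feb 2072 begins on a Monday, so the first Sunday is Feb 7 (6 days later).
The 4th Sunday is 3 weeks later: 7 + 21 = 28.

Feb 28, 2072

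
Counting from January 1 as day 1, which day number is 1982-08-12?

Days in months before August: 31 + 28 + 31 + 30 + 31 + 30 + 31 = 212.
Plus 12 days into August → day 224.

224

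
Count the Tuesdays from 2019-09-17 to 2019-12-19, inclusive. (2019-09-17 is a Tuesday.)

14

2019-09-17 is a Tuesday; the first Tuesday on or after it is 2019-09-17.
From 2019-09-17 to 2019-12-19: 13 + 31 + 30 + 19 = 93 days (rest of September, October, November, December).
93 ÷ 7 = 13 full weeks with remainder 2, so 13 more Tuesdays after the first → 14.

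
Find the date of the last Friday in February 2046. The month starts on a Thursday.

February 2046 begins on a Thursday, so the first Friday is February 2 (1 day later).
February 2046 has 28 days. Adding weeks: 2, 9, 16, 23 — the last one ≤ 28 is the 23rd.

23 February 2046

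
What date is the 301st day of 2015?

January has 31 days (301 − 31 = 270 remain).
February has 28 days (270 − 28 = 242 remain).
March has 31 days (242 − 31 = 211 remain).
April has 30 days (211 − 30 = 181 remain).
May has 31 days (181 − 31 = 150 remain).
June has 30 days (150 − 30 = 120 remain).
July has 31 days (120 − 31 = 89 remain).
August has 31 days (89 − 31 = 58 remain).
September has 30 days (58 − 30 = 28 remain).
28 into October → October 28.

October 28, 2015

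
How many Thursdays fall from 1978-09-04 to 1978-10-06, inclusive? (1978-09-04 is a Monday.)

1978-09-04 is a Monday; the first Thursday on or after it is 1978-09-07 (3 days later).
From 1978-09-07 to 1978-10-06: 23 + 6 = 29 days (rest of September, October).
29 ÷ 7 = 4 full weeks with remainder 1, so 4 more Thursdays after the first → 5.

5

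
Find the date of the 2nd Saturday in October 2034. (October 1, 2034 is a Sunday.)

October 2034 begins on a Sunday, so the first Saturday is October 7 (6 days later).
The 2nd Saturday is 1 weeks later: 7 + 7 = 14.

2034-10-14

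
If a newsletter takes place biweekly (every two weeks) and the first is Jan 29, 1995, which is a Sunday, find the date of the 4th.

Mar 12, 1995

The 4th occurrence is 3 intervals after the first: 3 × 14 = 42 days after Jan 29, 1995.
Jan has 31 days — 2 days to the end of Jan leaves 40.
Feb has 28 days (12 left).
12 days into Mar → Mar 12, 1995.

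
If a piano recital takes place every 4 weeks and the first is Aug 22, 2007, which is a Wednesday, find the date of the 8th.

The 8th occurrence is 7 intervals after the first: 7 × 28 = 196 days after Aug 22, 2007.
Aug has 31 days — 9 days to the end of Aug leaves 187.
Sep has 30 days (157 left).
Oct has 31 days (126 left).
Nov has 30 days (96 left).
Dec has 31 days (65 left).
Jan has 31 days (34 left).
Feb has 29 days (5 left).
5 days into Mar → Mar 5, 2008.

Mar 5, 2008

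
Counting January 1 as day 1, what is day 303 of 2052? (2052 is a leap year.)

2052-10-29

January has 31 days (303 − 31 = 272 remain).
February has 29 days (272 − 29 = 243 remain).
March has 31 days (243 − 31 = 212 remain).
April has 30 days (212 − 30 = 182 remain).
May has 31 days (182 − 31 = 151 remain).
June has 30 days (151 − 30 = 121 remain).
July has 31 days (121 − 31 = 90 remain).
August has 31 days (90 − 31 = 59 remain).
September has 30 days (59 − 30 = 29 remain).
29 into October → October 29.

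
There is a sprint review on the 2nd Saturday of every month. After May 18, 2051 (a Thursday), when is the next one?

June 10, 2051

May 2051 starts on a Monday; its first Saturday is the 6th, so the 2nd Saturday is the 13th — May 13, 2051.
That is not after May 18, 2051, so look at June 2051.
June 2051 starts on a Thursday; its first Saturday is the 3rd, so the 2nd Saturday is the 10th — June 10, 2051.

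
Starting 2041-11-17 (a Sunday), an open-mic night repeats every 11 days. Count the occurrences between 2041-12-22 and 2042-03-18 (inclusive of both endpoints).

8

Occurrences land 11·i days after 2041-11-17 for i = 0, 1, 2, …
2041-12-22 is 35 days after the start; 35 ÷ 11 = 3 remainder 2; since the remainder is 2, round up to i = 4. First occurrence in the window: #5 on 2041-12-31 (4×11 = 44 days in).
2042-03-18 is 121 days after the start; 121 ÷ 11 = 11 remainder 0. Last occurrence in the window: #12 on 2042-03-18.
Occurrences #5 through #12: 8 in total.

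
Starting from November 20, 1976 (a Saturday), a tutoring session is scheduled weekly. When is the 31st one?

June 18, 1977

The 31st occurrence is 30 intervals after the first: 30 × 7 = 210 days after November 20, 1976.
November has 30 days — 10 days to the end of November leaves 200.
December has 31 days (169 left).
January has 31 days (138 left).
February has 28 days (110 left).
March has 31 days (79 left).
April has 30 days (49 left).
May has 31 days (18 left).
18 days into June → June 18, 1977.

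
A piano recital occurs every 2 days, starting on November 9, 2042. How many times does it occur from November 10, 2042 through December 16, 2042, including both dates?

Occurrences land 2·i days after November 9, 2042 for i = 0, 1, 2, …
November 10, 2042 is 1 day after the start; 1 ÷ 2 = 0 remainder 1; since the remainder is 1, round up to i = 1. First occurrence in the window: #2 on November 11, 2042 (1×2 = 2 days in).
December 16, 2042 is 37 days after the start; 37 ÷ 2 = 18 remainder 1. Last occurrence in the window: #19 on December 15, 2042.
Occurrences #2 through #19: 18 in total.

18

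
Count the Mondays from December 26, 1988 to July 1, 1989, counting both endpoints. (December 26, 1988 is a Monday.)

27

December 26, 1988 is a Monday; the first Monday on or after it is December 26, 1988.
From December 26, 1988 to July 1, 1989: 5 + 31 + 28 + 31 + 30 + 31 + 30 + 1 = 187 days (rest of December, January, February, March, April, May, June, July).
187 ÷ 7 = 26 full weeks with remainder 5, so 26 more Mondays after the first → 27.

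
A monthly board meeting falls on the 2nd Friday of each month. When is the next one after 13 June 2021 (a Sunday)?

9 July 2021

June 2021 starts on a Tuesday; its first Friday is the 4th, so the 2nd Friday is the 11th — 11 June 2021.
That is not after 13 June 2021, so look at July 2021.
July 2021 starts on a Thursday; its first Friday is the 2nd, so the 2nd Friday is the 9th — 9 July 2021.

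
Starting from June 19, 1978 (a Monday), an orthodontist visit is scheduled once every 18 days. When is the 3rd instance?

July 25, 1978

The 3rd occurrence is 2 intervals after the first: 2 × 18 = 36 days after June 19, 1978.
June has 30 days — 11 days to the end of June leaves 25.
25 days into July → July 25, 1978.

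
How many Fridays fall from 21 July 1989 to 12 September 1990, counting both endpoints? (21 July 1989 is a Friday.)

21 July 1989 is a Friday; the first Friday on or after it is 21 July 1989.
From 21 July 1989 to 12 September 1990: 163 + 255 = 418 days (rest of 1989, to 12 September 1990 in 1990).
418 ÷ 7 = 59 full weeks with remainder 5, so 59 more Fridays after the first → 60.

60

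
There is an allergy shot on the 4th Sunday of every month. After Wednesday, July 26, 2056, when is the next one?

July 2056 starts on a Saturday; its first Sunday is the 2nd, so the 4th Sunday is the 23rd — July 23, 2056.
That is not after July 26, 2056, so look at August 2056.
August 2056 starts on a Tuesday; its first Sunday is the 6th, so the 4th Sunday is the 27th — August 27, 2056.

August 27, 2056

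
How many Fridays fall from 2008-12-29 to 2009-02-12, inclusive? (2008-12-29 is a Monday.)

6

2008-12-29 is a Monday; the first Friday on or after it is 2009-01-02 (4 days later).
From 2009-01-02 to 2009-02-12: 29 + 12 = 41 days (rest of January, February).
41 ÷ 7 = 5 full weeks with remainder 6, so 5 more Fridays after the first → 6.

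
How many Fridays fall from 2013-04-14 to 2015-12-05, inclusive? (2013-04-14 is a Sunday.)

138

2013-04-14 is a Sunday; the first Friday on or after it is 2013-04-19 (5 days later).
From 2013-04-19 to 2015-12-05: 256 + 365 + 339 = 960 days (rest of 2013, 2014, to 2015-12-05 in 2015).
960 ÷ 7 = 137 full weeks with remainder 1, so 137 more Fridays after the first → 138.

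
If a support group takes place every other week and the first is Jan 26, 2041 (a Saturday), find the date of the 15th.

Aug 10, 2041

The 15th occurrence is 14 intervals after the first: 14 × 14 = 196 days after Jan 26, 2041.
Jan has 31 days — 5 days to the end of Jan leaves 191.
Feb has 28 days (163 left).
Mar has 31 days (132 left).
Apr has 30 days (102 left).
May has 31 days (71 left).
Jun has 30 days (41 left).
Jul has 31 days (10 left).
10 days into Aug → Aug 10, 2041.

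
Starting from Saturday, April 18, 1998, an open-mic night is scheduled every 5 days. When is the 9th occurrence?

May 28, 1998

The 9th occurrence is 8 intervals after the first: 8 × 5 = 40 days after April 18, 1998.
April has 30 days — 12 days to the end of April leaves 28.
28 days into May → May 28, 1998.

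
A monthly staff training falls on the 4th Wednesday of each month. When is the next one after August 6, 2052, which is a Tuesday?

August 28, 2052

August 2052 starts on a Thursday; its first Wednesday is the 7th, so the 4th Wednesday is the 28th — August 28, 2052.
August 28, 2052 is after August 6, 2052, so that is the next one.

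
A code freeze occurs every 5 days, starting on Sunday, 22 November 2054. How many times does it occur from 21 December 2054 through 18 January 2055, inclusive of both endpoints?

6

Occurrences land 5·i days after 22 November 2054 for i = 0, 1, 2, …
21 December 2054 is 29 days after the start; 29 ÷ 5 = 5 remainder 4; since the remainder is 4, round up to i = 6. First occurrence in the window: #7 on 22 December 2054 (6×5 = 30 days in).
18 January 2055 is 57 days after the start; 57 ÷ 5 = 11 remainder 2. Last occurrence in the window: #12 on 16 January 2055.
Occurrences #7 through #12: 6 in total.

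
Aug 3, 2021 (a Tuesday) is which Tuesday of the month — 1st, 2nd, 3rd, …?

Day 3 falls in week ⌈3/7⌉ of the month.
Days 1–7 hold the 1st Tuesday, 8–14 the 2nd, 15–21 the 3rd, 22–28 the 4th, 29–31 the 5th.
3 is in the range for the 1st.

1st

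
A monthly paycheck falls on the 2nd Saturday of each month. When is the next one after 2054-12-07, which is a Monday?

2054-12-12

December 2054 starts on a Tuesday; its first Saturday is the 5th, so the 2nd Saturday is the 12th — 2054-12-12.
2054-12-12 is after 2054-12-07, so that is the next one.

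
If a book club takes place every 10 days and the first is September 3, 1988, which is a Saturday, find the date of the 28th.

May 31, 1989

The 28th occurrence is 27 intervals after the first: 27 × 10 = 270 days after September 3, 1988.
September has 30 days — 27 days to the end of September leaves 243.
October has 31 days (212 left).
November has 30 days (182 left).
December has 31 days (151 left).
January has 31 days (120 left).
February has 28 days (92 left).
March has 31 days (61 left).
April has 30 days (31 left).
31 days into May → May 31, 1989.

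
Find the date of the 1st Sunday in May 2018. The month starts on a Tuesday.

May 2018 begins on a Tuesday, so the first Sunday is May 6 (5 days later).

6 May 2018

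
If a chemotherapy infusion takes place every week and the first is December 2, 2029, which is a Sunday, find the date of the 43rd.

September 22, 2030

The 43rd occurrence is 42 intervals after the first: 42 × 7 = 294 days after December 2, 2029.
December has 31 days — 29 days to the end of December leaves 265.
January has 31 days (234 left).
February has 28 days (206 left).
March has 31 days (175 left).
April has 30 days (145 left).
May has 31 days (114 left).
June has 30 days (84 left).
July has 31 days (53 left).
August has 31 days (22 left).
22 days into September → September 22, 2030.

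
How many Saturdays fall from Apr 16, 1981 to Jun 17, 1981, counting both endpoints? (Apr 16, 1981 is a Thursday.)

9

Apr 16, 1981 is a Thursday; the first Saturday on or after it is Apr 18, 1981 (2 days later).
From Apr 18, 1981 to Jun 17, 1981: 12 + 31 + 17 = 60 days (rest of Apr, May, Jun).
60 ÷ 7 = 8 full weeks with remainder 4, so 8 more Saturdays after the first → 9.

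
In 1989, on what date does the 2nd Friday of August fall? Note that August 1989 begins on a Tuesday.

1989-08-11

August 1989 begins on a Tuesday, so the first Friday is August 4 (3 days later).
The 2nd Friday is 1 weeks later: 4 + 7 = 11.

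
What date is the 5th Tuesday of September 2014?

2014-09-30

The first Tuesday of September 2014 is September 2.
The 5th Tuesday is 4 weeks later: 2 + 28 = 30.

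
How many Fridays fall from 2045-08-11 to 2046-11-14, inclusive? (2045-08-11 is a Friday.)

66

2045-08-11 is a Friday; the first Friday on or after it is 2045-08-11.
From 2045-08-11 to 2046-11-14: 142 + 318 = 460 days (rest of 2045, to 2046-11-14 in 2046).
460 ÷ 7 = 65 full weeks with remainder 5, so 65 more Fridays after the first → 66.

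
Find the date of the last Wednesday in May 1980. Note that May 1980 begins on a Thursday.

May 1980 begins on a Thursday, so the first Wednesday is May 7 (6 days later).
May 1980 has 31 days. Adding weeks: 7, 14, 21, 28 — the last one ≤ 31 is the 28th.

1980-05-28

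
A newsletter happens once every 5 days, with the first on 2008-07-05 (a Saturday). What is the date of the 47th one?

The 47th occurrence is 46 intervals after the first: 46 × 5 = 230 days after 2008-07-05.
July has 31 days — 26 days to the end of July leaves 204.
August has 31 days (173 left).
September has 30 days (143 left).
October has 31 days (112 left).
November has 30 days (82 left).
December has 31 days (51 left).
January has 31 days (20 left).
20 days into February → 2009-02-20.

2009-02-20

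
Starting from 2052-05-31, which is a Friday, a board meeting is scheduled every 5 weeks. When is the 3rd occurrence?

The 3rd occurrence is 2 intervals after the first: 2 × 35 = 70 days after 2052-05-31.
May has 31 days — 0 days to the end of May leaves 70.
June has 30 days (40 left).
July has 31 days (9 left).
9 days into August → 2052-08-09.

2052-08-09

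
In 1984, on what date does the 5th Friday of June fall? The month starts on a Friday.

June 1984 begins on a Friday, so the first Friday is June 1.
The 5th Friday is 4 weeks later: 1 + 28 = 29.

1984-06-29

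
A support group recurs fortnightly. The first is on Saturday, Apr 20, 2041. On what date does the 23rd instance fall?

The 23rd occurrence is 22 intervals after the first: 22 × 14 = 308 days after Apr 20, 2041.
Apr has 30 days — 10 days to the end of Apr leaves 298.
May has 31 days (267 left).
Jun has 30 days (237 left).
Jul has 31 days (206 left).
Aug has 31 days (175 left).
Sep has 30 days (145 left).
Oct has 31 days (114 left).
Nov has 30 days (84 left).
Dec has 31 days (53 left).
Jan has 31 days (22 left).
22 days into Feb → Feb 22, 2042.

Feb 22, 2042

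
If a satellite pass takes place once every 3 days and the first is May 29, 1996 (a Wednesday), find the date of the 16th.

Jul 13, 1996

The 16th occurrence is 15 intervals after the first: 15 × 3 = 45 days after May 29, 1996.
May has 31 days — 2 days to the end of May leaves 43.
Jun has 30 days (13 left).
13 days into Jul → Jul 13, 1996.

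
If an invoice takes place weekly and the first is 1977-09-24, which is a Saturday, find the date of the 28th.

The 28th occurrence is 27 intervals after the first: 27 × 7 = 189 days after 1977-09-24.
September has 30 days — 6 days to the end of September leaves 183.
October has 31 days (152 left).
November has 30 days (122 left).
December has 31 days (91 left).
January has 31 days (60 left).
February has 28 days (32 left).
March has 31 days (1 left).
1 day into April → 1978-04-01.

1978-04-01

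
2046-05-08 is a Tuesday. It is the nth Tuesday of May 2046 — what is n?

Day 8 falls in week ⌈8/7⌉ of the month.
Days 1–7 hold the 1st Tuesday, 8–14 the 2nd, 15–21 the 3rd, 22–28 the 4th, 29–31 the 5th.
8 is in the range for the 2nd.

2nd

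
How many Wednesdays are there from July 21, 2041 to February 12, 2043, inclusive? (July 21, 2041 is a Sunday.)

July 21, 2041 is a Sunday; the first Wednesday on or after it is July 24, 2041 (3 days later).
From July 24, 2041 to February 12, 2043: 160 + 365 + 43 = 568 days (rest of 2041, 2042, to February 12, 2043 in 2043).
568 ÷ 7 = 81 full weeks with remainder 1, so 81 more Wednesdays after the first → 82.

82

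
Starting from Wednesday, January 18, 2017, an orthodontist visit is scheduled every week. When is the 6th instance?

The 6th occurrence is 5 intervals after the first: 5 × 7 = 35 days after January 18, 2017.
January has 31 days — 13 days to the end of January leaves 22.
22 days into February → February 22, 2017.

February 22, 2017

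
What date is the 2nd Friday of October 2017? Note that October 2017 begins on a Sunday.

October 2017 begins on a Sunday, so the first Friday is October 6 (5 days later).
The 2nd Friday is 1 weeks later: 6 + 7 = 13.

2017-10-13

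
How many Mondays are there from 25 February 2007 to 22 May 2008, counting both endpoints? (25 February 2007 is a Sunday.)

65

25 February 2007 is a Sunday; the first Monday on or after it is 26 February 2007 (1 day later).
From 26 February 2007 to 22 May 2008: 308 + 143 = 451 days (rest of 2007, to 22 May 2008 in 2008).
451 ÷ 7 = 64 full weeks with remainder 3, so 64 more Mondays after the first → 65.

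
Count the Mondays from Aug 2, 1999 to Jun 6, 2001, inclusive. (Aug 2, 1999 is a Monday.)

97

Aug 2, 1999 is a Monday; the first Monday on or after it is Aug 2, 1999.
From Aug 2, 1999 to Jun 6, 2001: 151 + 366 + 157 = 674 days (rest of 1999, 2000, to Jun 6, 2001 in 2001).
674 ÷ 7 = 96 full weeks with remainder 2, so 96 more Mondays after the first → 97.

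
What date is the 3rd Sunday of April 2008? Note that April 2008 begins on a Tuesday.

April 20, 2008

April 2008 begins on a Tuesday, so the first Sunday is April 6 (5 days later).
The 3rd Sunday is 2 weeks later: 6 + 14 = 20.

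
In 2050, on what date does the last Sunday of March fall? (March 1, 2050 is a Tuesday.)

March 27, 2050

March 2050 begins on a Tuesday, so the first Sunday is March 6 (5 days later).
March 2050 has 31 days. Adding weeks: 6, 13, 20, 27 — the last one ≤ 31 is the 27th.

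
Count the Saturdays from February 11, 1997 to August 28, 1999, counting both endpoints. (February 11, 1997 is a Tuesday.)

February 11, 1997 is a Tuesday; the first Saturday on or after it is February 15, 1997 (4 days later).
From February 15, 1997 to August 28, 1999: 319 + 365 + 240 = 924 days (rest of 1997, 1998, to August 28, 1999 in 1999).
924 ÷ 7 = 132 full weeks with remainder 0, so 132 more Saturdays after the first → 133.

133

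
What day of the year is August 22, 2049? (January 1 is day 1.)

Days in months before August: 31 + 28 + 31 + 30 + 31 + 30 + 31 = 212.
Plus 22 days into August → day 234.

234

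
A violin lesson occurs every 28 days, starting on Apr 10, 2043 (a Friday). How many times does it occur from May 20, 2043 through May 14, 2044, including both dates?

13

Occurrences land 28·i days after Apr 10, 2043 for i = 0, 1, 2, …
May 20, 2043 is 40 days after the start; 40 ÷ 28 = 1 remainder 12; since the remainder is 12, round up to i = 2. First occurrence in the window: #3 on Jun 5, 2043 (2×28 = 56 days in).
May 14, 2044 is 400 days after the start; 400 ÷ 28 = 14 remainder 8. Last occurrence in the window: #15 on May 6, 2044.
Occurrences #3 through #15: 13 in total.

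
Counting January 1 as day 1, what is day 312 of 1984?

7 November 1984

January has 31 days (312 − 31 = 281 remain).
February has 29 days (281 − 29 = 252 remain).
March has 31 days (252 − 31 = 221 remain).
April has 30 days (221 − 30 = 191 remain).
May has 31 days (191 − 31 = 160 remain).
June has 30 days (160 − 30 = 130 remain).
July has 31 days (130 − 31 = 99 remain).
August has 31 days (99 − 31 = 68 remain).
September has 30 days (68 − 30 = 38 remain).
October has 31 days (38 − 31 = 7 remain).
7 into November → November 7.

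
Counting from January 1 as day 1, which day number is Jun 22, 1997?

173

Days in months before Jun: 31 + 28 + 31 + 30 + 31 = 151.
Plus 22 days into Jun → day 173.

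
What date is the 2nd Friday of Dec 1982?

The first Friday of Dec 1982 is Dec 3.
The 2nd Friday is 1 weeks later: 3 + 7 = 10.

Dec 10, 1982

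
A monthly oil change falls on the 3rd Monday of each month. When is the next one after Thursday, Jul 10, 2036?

Jul 2036 starts on a Tuesday; its first Monday is the 7th, so the 3rd Monday is the 21st — Jul 21, 2036.
Jul 21, 2036 is after Jul 10, 2036, so that is the next one.

Jul 21, 2036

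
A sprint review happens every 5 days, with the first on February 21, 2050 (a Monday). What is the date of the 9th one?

The 9th occurrence is 8 intervals after the first: 8 × 5 = 40 days after February 21, 2050.
February has 28 days — 7 days to the end of February leaves 33.
March has 31 days (2 left).
2 days into April → April 2, 2050.

April 2, 2050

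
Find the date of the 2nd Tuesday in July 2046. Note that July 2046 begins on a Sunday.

July 2046 begins on a Sunday, so the first Tuesday is July 3 (2 days later).
The 2nd Tuesday is 1 weeks later: 3 + 7 = 10.

July 10, 2046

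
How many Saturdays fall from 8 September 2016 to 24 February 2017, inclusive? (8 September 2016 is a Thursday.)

24

8 September 2016 is a Thursday; the first Saturday on or after it is 10 September 2016 (2 days later).
From 10 September 2016 to 24 February 2017: 20 + 31 + 30 + 31 + 31 + 24 = 167 days (rest of September, October, November, December, January, February).
167 ÷ 7 = 23 full weeks with remainder 6, so 23 more Saturdays after the first → 24.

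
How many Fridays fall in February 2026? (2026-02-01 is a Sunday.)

2026-02-01 is a Sunday; the first Friday on or after it is 2026-02-06 (5 days later).
From 2026-02-06 to 2026-02-28 is 28 − 6 = 22 days.
22 ÷ 7 = 3 full weeks with remainder 1, so 3 more Fridays after the first → 4.

4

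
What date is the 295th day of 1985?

January has 31 days (295 − 31 = 264 remain).
February has 28 days (264 − 28 = 236 remain).
March has 31 days (236 − 31 = 205 remain).
April has 30 days (205 − 30 = 175 remain).
May has 31 days (175 − 31 = 144 remain).
June has 30 days (144 − 30 = 114 remain).
July has 31 days (114 − 31 = 83 remain).
August has 31 days (83 − 31 = 52 remain).
September has 30 days (52 − 30 = 22 remain).
22 into October → October 22.

1985-10-22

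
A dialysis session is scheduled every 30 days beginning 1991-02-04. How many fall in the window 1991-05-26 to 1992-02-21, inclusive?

9

Occurrences land 30·i days after 1991-02-04 for i = 0, 1, 2, …
1991-05-26 is 111 days after the start; 111 ÷ 30 = 3 remainder 21; since the remainder is 21, round up to i = 4. First occurrence in the window: #5 on 1991-06-04 (4×30 = 120 days in).
1992-02-21 is 382 days after the start; 382 ÷ 30 = 12 remainder 22. Last occurrence in the window: #13 on 1992-01-30.
Occurrences #5 through #13: 9 in total.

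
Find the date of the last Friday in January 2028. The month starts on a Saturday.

28 January 2028

January 2028 begins on a Saturday, so the first Friday is January 7 (6 days later).
January 2028 has 31 days. Adding weeks: 7, 14, 21, 28 — the last one ≤ 31 is the 28th.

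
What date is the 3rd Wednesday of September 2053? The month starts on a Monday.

17 September 2053

September 2053 begins on a Monday, so the first Wednesday is September 3 (2 days later).
The 3rd Wednesday is 2 weeks later: 3 + 14 = 17.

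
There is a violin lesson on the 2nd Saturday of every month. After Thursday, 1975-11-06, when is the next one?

1975-11-08

November 1975 starts on a Saturday; its first Saturday is the 1st, so the 2nd Saturday is the 8th — 1975-11-08.
1975-11-08 is after 1975-11-06, so that is the next one.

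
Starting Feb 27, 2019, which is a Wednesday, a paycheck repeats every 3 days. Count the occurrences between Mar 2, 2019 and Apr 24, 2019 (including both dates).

Occurrences land 3·i days after Feb 27, 2019 for i = 0, 1, 2, …
Mar 2, 2019 is 3 days after the start; 3 ÷ 3 = 1 remainder 0. First occurrence in the window: #2 on Mar 2, 2019 (1×3 = 3 days in).
Apr 24, 2019 is 56 days after the start; 56 ÷ 3 = 18 remainder 2. Last occurrence in the window: #19 on Apr 22, 2019.
Occurrences #2 through #19: 18 in total.

18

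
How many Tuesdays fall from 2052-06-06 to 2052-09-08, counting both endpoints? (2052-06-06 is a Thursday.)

2052-06-06 is a Thursday; the first Tuesday on or after it is 2052-06-11 (5 days later).
From 2052-06-11 to 2052-09-08: 19 + 31 + 31 + 8 = 89 days (rest of June, July, August, September).
89 ÷ 7 = 12 full weeks with remainder 5, so 12 more Tuesdays after the first → 13.

13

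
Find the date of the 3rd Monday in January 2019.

21 January 2019

The first Monday of January 2019 is January 7.
The 3rd Monday is 2 weeks later: 7 + 14 = 21.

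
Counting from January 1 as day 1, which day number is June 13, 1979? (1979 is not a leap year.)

164

Days in months before June: 31 + 28 + 31 + 30 + 31 = 151.
Plus 13 days into June → day 164.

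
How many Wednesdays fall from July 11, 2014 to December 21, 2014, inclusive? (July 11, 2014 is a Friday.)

23

July 11, 2014 is a Friday; the first Wednesday on or after it is July 16, 2014 (5 days later).
From July 16, 2014 to December 21, 2014: 15 + 31 + 30 + 31 + 30 + 21 = 158 days (rest of July, August, September, October, November, December).
158 ÷ 7 = 22 full weeks with remainder 4, so 22 more Wednesdays after the first → 23.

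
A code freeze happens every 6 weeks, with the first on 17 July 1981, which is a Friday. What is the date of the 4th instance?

20 November 1981

The 4th occurrence is 3 intervals after the first: 3 × 42 = 126 days after 17 July 1981.
July has 31 days — 14 days to the end of July leaves 112.
August has 31 days (81 left).
September has 30 days (51 left).
October has 31 days (20 left).
20 days into November → 20 November 1981.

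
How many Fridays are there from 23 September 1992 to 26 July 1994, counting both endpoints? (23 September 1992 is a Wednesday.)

23 September 1992 is a Wednesday; the first Friday on or after it is 25 September 1992 (2 days later).
From 25 September 1992 to 26 July 1994: 97 + 365 + 207 = 669 days (rest of 1992, 1993, to 26 July 1994 in 1994).
669 ÷ 7 = 95 full weeks with remainder 4, so 95 more Fridays after the first → 96.

96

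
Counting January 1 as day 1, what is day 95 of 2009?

5 April 2009

January has 31 days (95 − 31 = 64 remain).
February has 28 days (64 − 28 = 36 remain).
March has 31 days (36 − 31 = 5 remain).
5 into April → April 5.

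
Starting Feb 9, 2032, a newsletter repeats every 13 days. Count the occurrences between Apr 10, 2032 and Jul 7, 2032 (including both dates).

Occurrences land 13·i days after Feb 9, 2032 for i = 0, 1, 2, …
Apr 10, 2032 is 61 days after the start; 61 ÷ 13 = 4 remainder 9; since the remainder is 9, round up to i = 5. First occurrence in the window: #6 on Apr 14, 2032 (5×13 = 65 days in).
Jul 7, 2032 is 149 days after the start; 149 ÷ 13 = 11 remainder 6. Last occurrence in the window: #12 on Jul 1, 2032.
Occurrences #6 through #12: 7 in total.

7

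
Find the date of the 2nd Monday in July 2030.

July 8, 2030

July 2030 begins on a Monday, so the first Monday is July 1.
The 2nd Monday is 1 weeks later: 1 + 7 = 8.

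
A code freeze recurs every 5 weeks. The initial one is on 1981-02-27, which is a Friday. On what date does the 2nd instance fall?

1981-04-03

The 2nd occurrence is 1 interval after the first: 1 × 35 = 35 days after 1981-02-27.
February has 28 days — 1 day to the end of February leaves 34.
March has 31 days (3 left).
3 days into April → 1981-04-03.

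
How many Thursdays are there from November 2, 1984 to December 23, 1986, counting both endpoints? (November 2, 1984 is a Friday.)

November 2, 1984 is a Friday; the first Thursday on or after it is November 8, 1984 (6 days later).
From November 8, 1984 to December 23, 1986: 53 + 365 + 357 = 775 days (rest of 1984, 1985, to December 23, 1986 in 1986).
775 ÷ 7 = 110 full weeks with remainder 5, so 110 more Thursdays after the first → 111.

111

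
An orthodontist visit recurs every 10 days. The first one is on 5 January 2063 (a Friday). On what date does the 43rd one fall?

The 43rd occurrence is 42 intervals after the first: 42 × 10 = 420 days after 5 January 2063.
January has 31 days — 26 days to the end of January leaves 394.
February has 28 days (366 left).
March has 31 days (335 left).
April has 30 days (305 left).
May has 31 days (274 left).
June has 30 days (244 left).
July has 31 days (213 left).
August has 31 days (182 left).
September has 30 days (152 left).
October has 31 days (121 left).
November has 30 days (91 left).
December has 31 days (60 left).
January has 31 days (29 left).
29 days into February → 29 February 2064.

29 February 2064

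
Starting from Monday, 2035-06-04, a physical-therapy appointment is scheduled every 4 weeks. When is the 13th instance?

2036-05-05

The 13th occurrence is 12 intervals after the first: 12 × 28 = 336 days after 2035-06-04.
June has 30 days — 26 days to the end of June leaves 310.
July has 31 days (279 left).
August has 31 days (248 left).
September has 30 days (218 left).
October has 31 days (187 left).
November has 30 days (157 left).
December has 31 days (126 left).
January has 31 days (95 left).
February has 29 days (66 left).
March has 31 days (35 left).
April has 30 days (5 left).
5 days into May → 2036-05-05.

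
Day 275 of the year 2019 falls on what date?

January has 31 days (275 − 31 = 244 remain).
February has 28 days (244 − 28 = 216 remain).
March has 31 days (216 − 31 = 185 remain).
April has 30 days (185 − 30 = 155 remain).
May has 31 days (155 − 31 = 124 remain).
June has 30 days (124 − 30 = 94 remain).
July has 31 days (94 − 31 = 63 remain).
August has 31 days (63 − 31 = 32 remain).
September has 30 days (32 − 30 = 2 remain).
2 into October → October 2.

October 2, 2019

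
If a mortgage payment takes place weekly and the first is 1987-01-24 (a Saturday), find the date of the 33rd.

The 33rd occurrence is 32 intervals after the first: 32 × 7 = 224 days after 1987-01-24.
January has 31 days — 7 days to the end of January leaves 217.
February has 28 days (189 left).
March has 31 days (158 left).
April has 30 days (128 left).
May has 31 days (97 left).
June has 30 days (67 left).
July has 31 days (36 left).
August has 31 days (5 left).
5 days into September → 1987-09-05.

1987-09-05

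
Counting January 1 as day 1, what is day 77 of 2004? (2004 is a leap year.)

Mar 17, 2004

Jan has 31 days (77 − 31 = 46 remain).
Feb has 29 days (46 − 29 = 17 remain).
17 into Mar → Mar 17.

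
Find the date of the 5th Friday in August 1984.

August 31, 1984

August 1984 begins on a Wednesday, so the first Friday is August 3 (2 days later).
The 5th Friday is 4 weeks later: 3 + 28 = 31.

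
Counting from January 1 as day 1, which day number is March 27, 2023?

86

Days in months before March: 31 + 28 = 59.
Plus 27 days into March → day 86.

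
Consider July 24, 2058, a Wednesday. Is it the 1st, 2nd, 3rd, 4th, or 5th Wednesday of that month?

Day 24 falls in week ⌈24/7⌉ of the month.
Days 1–7 hold the 1st Wednesday, 8–14 the 2nd, 15–21 the 3rd, 22–28 the 4th, 29–31 the 5th.
24 is in the range for the 4th.

4th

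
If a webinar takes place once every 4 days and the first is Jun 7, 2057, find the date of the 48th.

The 48th occurrence is 47 intervals after the first: 47 × 4 = 188 days after Jun 7, 2057.
Jun has 30 days — 23 days to the end of Jun leaves 165.
Jul has 31 days (134 left).
Aug has 31 days (103 left).
Sep has 30 days (73 left).
Oct has 31 days (42 left).
Nov has 30 days (12 left).
12 days into Dec → Dec 12, 2057.

Dec 12, 2057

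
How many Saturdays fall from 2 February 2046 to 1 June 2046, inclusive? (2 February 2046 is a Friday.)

2 February 2046 is a Friday; the first Saturday on or after it is 3 February 2046 (1 day later).
From 3 February 2046 to 1 June 2046: 25 + 31 + 30 + 31 + 1 = 118 days (rest of February, March, April, May, June).
118 ÷ 7 = 16 full weeks with remainder 6, so 16 more Saturdays after the first → 17.

17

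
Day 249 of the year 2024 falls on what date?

Sep 5, 2024

Jan has 31 days (249 − 31 = 218 remain).
Feb has 29 days (218 − 29 = 189 remain).
Mar has 31 days (189 − 31 = 158 remain).
Apr has 30 days (158 − 30 = 128 remain).
May has 31 days (128 − 31 = 97 remain).
Jun has 30 days (97 − 30 = 67 remain).
Jul has 31 days (67 − 31 = 36 remain).
Aug has 31 days (36 − 31 = 5 remain).
5 into Sep → Sep 5.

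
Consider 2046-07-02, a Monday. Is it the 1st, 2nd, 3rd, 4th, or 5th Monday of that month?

1st

Day 2 falls in week ⌈2/7⌉ of the month.
Days 1–7 hold the 1st Monday, 8–14 the 2nd, 15–21 the 3rd, 22–28 the 4th, 29–31 the 5th.
2 is in the range for the 1st.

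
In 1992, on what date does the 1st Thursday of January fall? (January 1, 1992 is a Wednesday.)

1992-01-02

January 1992 begins on a Wednesday, so the first Thursday is January 2 (1 day later).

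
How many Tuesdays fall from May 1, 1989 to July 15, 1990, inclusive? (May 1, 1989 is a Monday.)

63

May 1, 1989 is a Monday; the first Tuesday on or after it is May 2, 1989 (1 day later).
From May 2, 1989 to July 15, 1990: 243 + 196 = 439 days (rest of 1989, to July 15, 1990 in 1990).
439 ÷ 7 = 62 full weeks with remainder 5, so 62 more Tuesdays after the first → 63.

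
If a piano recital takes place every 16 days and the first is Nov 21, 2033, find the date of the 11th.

The 11th occurrence is 10 intervals after the first: 10 × 16 = 160 days after Nov 21, 2033.
Nov has 30 days — 9 days to the end of Nov leaves 151.
Dec has 31 days (120 left).
Jan has 31 days (89 left).
Feb has 28 days (61 left).
Mar has 31 days (30 left).
30 days into Apr → Apr 30, 2034.

Apr 30, 2034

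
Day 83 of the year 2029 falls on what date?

January has 31 days (83 − 31 = 52 remain).
February has 28 days (52 − 28 = 24 remain).
24 into March → March 24.

24 March 2029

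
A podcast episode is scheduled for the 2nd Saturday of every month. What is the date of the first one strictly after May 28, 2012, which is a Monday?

June 9, 2012

May 2012 starts on a Tuesday; its first Saturday is the 5th, so the 2nd Saturday is the 12th — May 12, 2012.
That is not after May 28, 2012, so look at June 2012.
June 2012 starts on a Friday; its first Saturday is the 2nd, so the 2nd Saturday is the 9th — June 9, 2012.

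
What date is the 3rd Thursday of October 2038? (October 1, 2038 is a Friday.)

2038-10-21

October 2038 begins on a Friday, so the first Thursday is October 7 (6 days later).
The 3rd Thursday is 2 weeks later: 7 + 14 = 21.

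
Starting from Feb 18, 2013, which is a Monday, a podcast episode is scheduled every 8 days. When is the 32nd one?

The 32nd occurrence is 31 intervals after the first: 31 × 8 = 248 days after Feb 18, 2013.
Feb has 28 days — 10 days to the end of Feb leaves 238.
Mar has 31 days (207 left).
Apr has 30 days (177 left).
May has 31 days (146 left).
Jun has 30 days (116 left).
Jul has 31 days (85 left).
Aug has 31 days (54 left).
Sep has 30 days (24 left).
24 days into Oct → Oct 24, 2013.

Oct 24, 2013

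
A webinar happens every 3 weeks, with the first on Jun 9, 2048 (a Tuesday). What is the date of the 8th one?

Nov 3, 2048

The 8th occurrence is 7 intervals after the first: 7 × 21 = 147 days after Jun 9, 2048.
Jun has 30 days — 21 days to the end of Jun leaves 126.
Jul has 31 days (95 left).
Aug has 31 days (64 left).
Sep has 30 days (34 left).
Oct has 31 days (3 left).
3 days into Nov → Nov 3, 2048.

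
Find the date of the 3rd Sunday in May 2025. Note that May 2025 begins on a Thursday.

May 2025 begins on a Thursday, so the first Sunday is May 4 (3 days later).
The 3rd Sunday is 2 weeks later: 4 + 14 = 18.

18 May 2025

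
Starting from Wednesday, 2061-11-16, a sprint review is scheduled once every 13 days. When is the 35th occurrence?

The 35th occurrence is 34 intervals after the first: 34 × 13 = 442 days after 2061-11-16.
November has 30 days — 14 days to the end of November leaves 428.
From end of November to end of 2061 is 31 days (397 left).
2062 has 365 days (32 left).
January has 31 days (1 left).
1 day into February → 2063-02-01.

2063-02-01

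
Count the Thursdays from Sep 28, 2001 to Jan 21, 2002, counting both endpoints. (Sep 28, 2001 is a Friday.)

16

Sep 28, 2001 is a Friday; the first Thursday on or after it is Oct 4, 2001 (6 days later).
From Oct 4, 2001 to Jan 21, 2002: 27 + 30 + 31 + 21 = 109 days (rest of Oct, Nov, Dec, Jan).
109 ÷ 7 = 15 full weeks with remainder 4, so 15 more Thursdays after the first → 16.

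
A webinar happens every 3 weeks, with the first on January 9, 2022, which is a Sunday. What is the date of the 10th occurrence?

The 10th occurrence is 9 intervals after the first: 9 × 21 = 189 days after January 9, 2022.
January has 31 days — 22 days to the end of January leaves 167.
February has 28 days (139 left).
March has 31 days (108 left).
April has 30 days (78 left).
May has 31 days (47 left).
June has 30 days (17 left).
17 days into July → July 17, 2022.

July 17, 2022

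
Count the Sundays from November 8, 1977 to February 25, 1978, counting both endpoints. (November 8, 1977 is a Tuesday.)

November 8, 1977 is a Tuesday; the first Sunday on or after it is November 13, 1977 (5 days later).
From November 13, 1977 to February 25, 1978: 17 + 31 + 31 + 25 = 104 days (rest of November, December, January, February).
104 ÷ 7 = 14 full weeks with remainder 6, so 14 more Sundays after the first → 15.

15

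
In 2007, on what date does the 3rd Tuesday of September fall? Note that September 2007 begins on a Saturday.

September 2007 begins on a Saturday, so the first Tuesday is September 4 (3 days later).
The 3rd Tuesday is 2 weeks later: 4 + 14 = 18.

September 18, 2007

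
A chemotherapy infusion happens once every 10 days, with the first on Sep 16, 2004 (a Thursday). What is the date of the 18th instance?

Mar 5, 2005

The 18th occurrence is 17 intervals after the first: 17 × 10 = 170 days after Sep 16, 2004.
Sep has 30 days — 14 days to the end of Sep leaves 156.
Oct has 31 days (125 left).
Nov has 30 days (95 left).
Dec has 31 days (64 left).
Jan has 31 days (33 left).
Feb has 28 days (5 left).
5 days into Mar → Mar 5, 2005.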